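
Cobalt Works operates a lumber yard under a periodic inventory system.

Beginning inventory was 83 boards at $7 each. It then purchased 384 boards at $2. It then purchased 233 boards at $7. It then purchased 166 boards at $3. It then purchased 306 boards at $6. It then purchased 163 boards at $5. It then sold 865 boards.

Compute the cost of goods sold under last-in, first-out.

COGS = $4,759

Sale 1 (865) [LIFO — newest first]: 163 @ $5 + 306 @ $6 + 166 @ $3 + 230 @ $7 = $4,759
Ending inventory: 83 @ $7 + 384 @ $2 + 3 @ $7 = $1,370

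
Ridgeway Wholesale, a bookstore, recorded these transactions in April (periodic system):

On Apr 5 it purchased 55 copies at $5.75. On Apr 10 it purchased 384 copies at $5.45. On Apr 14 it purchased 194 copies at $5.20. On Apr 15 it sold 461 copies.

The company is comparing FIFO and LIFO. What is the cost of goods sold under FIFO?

FIFO COGS: 55 @ $5.75 + 384 @ $5.45 + 22 @ $5.20 = $2,523.45
LIFO COGS: 194 @ $5.20 + 267 @ $5.45 = $2,463.95

COGS = $2,523.45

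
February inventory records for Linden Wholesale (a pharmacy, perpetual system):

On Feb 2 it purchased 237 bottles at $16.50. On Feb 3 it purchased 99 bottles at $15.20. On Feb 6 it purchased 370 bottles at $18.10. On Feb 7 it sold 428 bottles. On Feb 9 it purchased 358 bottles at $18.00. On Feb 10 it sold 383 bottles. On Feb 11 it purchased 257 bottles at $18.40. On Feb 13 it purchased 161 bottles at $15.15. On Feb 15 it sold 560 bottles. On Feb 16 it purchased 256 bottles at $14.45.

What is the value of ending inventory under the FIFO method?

Ending inventory = $5,380.85

Feb 7, 428 sold [FIFO — oldest first]: 237 @ $16.50 + 99 @ $15.20 + 92 @ $18.10 = $7,080.50
Feb 10, 383 sold [FIFO — oldest first]: 278 @ $18.10 + 105 @ $18.00 = $6,921.80
Feb 15, 560 sold [FIFO — oldest first]: 253 @ $18.00 + 257 @ $18.40 + 50 @ $15.15 = $10,040.30
Total COGS = $7,080.50 + $6,921.80 + $10,040.30 = $24,042.60
Ending inventory: 111 @ $15.15 + 256 @ $14.45 = $5,380.85
Check: goods available $29,423.45 = COGS $24,042.60 + ending $5,380.85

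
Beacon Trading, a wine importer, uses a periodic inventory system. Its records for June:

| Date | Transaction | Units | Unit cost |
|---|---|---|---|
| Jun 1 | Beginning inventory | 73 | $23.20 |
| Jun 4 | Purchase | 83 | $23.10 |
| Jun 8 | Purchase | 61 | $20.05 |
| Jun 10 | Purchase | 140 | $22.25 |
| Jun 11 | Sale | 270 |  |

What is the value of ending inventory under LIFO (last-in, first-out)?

Jun 11, 270 sold [LIFO — newest first]: 140 @ $22.25 + 61 @ $20.05 + 69 @ $23.10 = $5,931.95
Ending inventory: 73 @ $23.20 + 14 @ $23.10 = $2,017.00
Check: goods available $7,948.95 = COGS $5,931.95 + ending $2,017.00

Ending inventory = $2,017.00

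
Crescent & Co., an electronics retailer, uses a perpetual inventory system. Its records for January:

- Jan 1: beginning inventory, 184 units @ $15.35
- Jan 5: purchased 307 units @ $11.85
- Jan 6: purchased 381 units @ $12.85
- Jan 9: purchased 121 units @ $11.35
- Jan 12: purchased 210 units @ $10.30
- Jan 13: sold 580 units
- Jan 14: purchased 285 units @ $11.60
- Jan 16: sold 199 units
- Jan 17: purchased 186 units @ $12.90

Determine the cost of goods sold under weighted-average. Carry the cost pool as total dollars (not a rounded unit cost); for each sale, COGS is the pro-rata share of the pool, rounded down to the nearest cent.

COGS = $9,596.13

After Jan 1: 184 on hand, pool $2,824.40 (≈ $15.3500 each)
After Jan 5: 491 on hand, pool $6,462.35 (≈ $13.1616 each)
After Jan 6: 872 on hand, pool $11,358.20 (≈ $13.0255 each)
After Jan 9: 993 on hand, pool $12,731.55 (≈ $12.8213 each)
After Jan 12: 1203 on hand, pool $14,894.55 (≈ $12.3812 each)
Jan 13, sell 580: 580/1203 × $14,894.55 → $7,181.07
After Jan 14: 908 on hand, pool $11,019.48 (≈ $12.1360 each)
Jan 16, sell 199: 199/908 × $11,019.48 → $2,415.06
After Jan 17: 895 on hand, pool $11,003.82 (≈ $12.2948 each)
Total COGS = $7,181.07 + $2,415.06 = $9,596.13
Ending inventory (cost pool remaining) = $11,003.82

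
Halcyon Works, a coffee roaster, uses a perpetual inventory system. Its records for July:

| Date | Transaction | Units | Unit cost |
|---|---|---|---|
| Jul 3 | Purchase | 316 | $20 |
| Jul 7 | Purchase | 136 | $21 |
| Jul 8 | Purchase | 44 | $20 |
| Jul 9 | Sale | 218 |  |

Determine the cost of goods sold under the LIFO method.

Jul 9, 218 sold [LIFO — newest first]: 44 @ $20 + 136 @ $21 + 38 @ $20 = $4,496
Ending inventory: 278 @ $20 = $5,560

COGS = $4,496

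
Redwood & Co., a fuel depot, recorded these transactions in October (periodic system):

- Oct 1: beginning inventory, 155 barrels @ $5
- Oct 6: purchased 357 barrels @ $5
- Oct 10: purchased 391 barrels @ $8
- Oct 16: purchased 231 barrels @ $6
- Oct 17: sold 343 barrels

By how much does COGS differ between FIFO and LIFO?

$567

FIFO COGS: 155 @ $5 + 188 @ $5 = $1,715
LIFO COGS: 231 @ $6 + 112 @ $8 = $2,282
Difference = |$1,715 − $2,282| = $567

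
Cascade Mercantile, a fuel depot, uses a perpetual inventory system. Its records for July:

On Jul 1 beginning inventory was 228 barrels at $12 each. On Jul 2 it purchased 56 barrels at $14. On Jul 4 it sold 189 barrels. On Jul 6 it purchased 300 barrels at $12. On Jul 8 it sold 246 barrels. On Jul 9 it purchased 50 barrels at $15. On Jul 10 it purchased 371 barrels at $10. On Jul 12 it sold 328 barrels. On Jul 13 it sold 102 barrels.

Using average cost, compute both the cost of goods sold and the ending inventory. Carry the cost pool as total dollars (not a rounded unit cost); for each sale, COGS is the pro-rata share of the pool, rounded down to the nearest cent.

COGS = $10,041.92; ending inventory = $1,538.08

After Jul 1: 228 on hand, pool $2,736.00 (≈ $12.0000 each)
After Jul 2: 284 on hand, pool $3,520.00 (≈ $12.3944 each)
Jul 4, sell 189: 189/284 × $3,520.00 → $2,342.53
After Jul 6: 395 on hand, pool $4,777.47 (≈ $12.0949 each)
Jul 8, sell 246: 246/395 × $4,777.47 → $2,975.33
After Jul 9: 199 on hand, pool $2,552.14 (≈ $12.8248 each)
After Jul 10: 570 on hand, pool $6,262.14 (≈ $10.9862 each)
Jul 12, sell 328: 328/570 × $6,262.14 → $3,603.47
Jul 13, sell 102: 102/242 × $2,658.67 → $1,120.59
Total COGS = $2,342.53 + $2,975.33 + $3,603.47 + $1,120.59 = $10,041.92
Ending inventory (cost pool remaining) = $1,538.08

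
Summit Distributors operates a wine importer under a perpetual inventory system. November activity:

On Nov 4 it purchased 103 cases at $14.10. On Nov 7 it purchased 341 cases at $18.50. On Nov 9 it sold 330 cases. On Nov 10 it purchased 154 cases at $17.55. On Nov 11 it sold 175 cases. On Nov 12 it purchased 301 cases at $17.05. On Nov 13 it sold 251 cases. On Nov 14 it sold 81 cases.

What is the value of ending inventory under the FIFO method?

Nov 9, 330 sold [FIFO — oldest first]: 103 @ $14.10 + 227 @ $18.50 = $5,651.80
Nov 11, 175 sold [FIFO — oldest first]: 114 @ $18.50 + 61 @ $17.55 = $3,179.55
Nov 13, 251 sold [FIFO — oldest first]: 93 @ $17.55 + 158 @ $17.05 = $4,326.05
Nov 14, 81 sold [FIFO — oldest first]: 81 @ $17.05 = $1,381.05
Total COGS = $5,651.80 + $3,179.55 + $4,326.05 + $1,381.05 = $14,538.45
Ending inventory: 62 @ $17.05 = $1,057.10

Ending inventory = $1,057.10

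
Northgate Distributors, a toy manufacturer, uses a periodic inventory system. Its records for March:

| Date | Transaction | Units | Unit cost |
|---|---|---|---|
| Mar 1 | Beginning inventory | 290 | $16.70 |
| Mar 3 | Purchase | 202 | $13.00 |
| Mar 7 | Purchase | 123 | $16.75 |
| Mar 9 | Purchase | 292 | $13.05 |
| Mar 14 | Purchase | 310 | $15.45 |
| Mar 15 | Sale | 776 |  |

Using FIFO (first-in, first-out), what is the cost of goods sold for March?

Mar 15, 776 sold [FIFO — oldest first]: 290 @ $16.70 + 202 @ $13.00 + 123 @ $16.75 + 161 @ $13.05 = $11,630.30
Ending inventory: 131 @ $13.05 + 310 @ $15.45 = $6,499.05
Check: goods available $18,129.35 = COGS $11,630.30 + ending $6,499.05

COGS = $11,630.30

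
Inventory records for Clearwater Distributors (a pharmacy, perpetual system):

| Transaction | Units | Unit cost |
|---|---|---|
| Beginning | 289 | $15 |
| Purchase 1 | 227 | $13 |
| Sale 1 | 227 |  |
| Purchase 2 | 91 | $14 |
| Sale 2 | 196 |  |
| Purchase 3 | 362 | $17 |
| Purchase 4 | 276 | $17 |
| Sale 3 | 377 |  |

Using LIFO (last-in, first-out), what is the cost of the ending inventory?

Ending inventory = $7,197

Sale 1 (227) [LIFO — newest first]: 227 @ $13 = $2,951
Sale 2 (196) [LIFO — newest first]: 91 @ $14 + 105 @ $15 = $2,849
Sale 3 (377) [LIFO — newest first]: 276 @ $17 + 101 @ $17 = $6,409
Total COGS = $2,951 + $2,849 + $6,409 = $12,209
Ending inventory: 184 @ $15 + 261 @ $17 = $7,197
Check: goods available $19,406 = COGS $12,209 + ending $7,197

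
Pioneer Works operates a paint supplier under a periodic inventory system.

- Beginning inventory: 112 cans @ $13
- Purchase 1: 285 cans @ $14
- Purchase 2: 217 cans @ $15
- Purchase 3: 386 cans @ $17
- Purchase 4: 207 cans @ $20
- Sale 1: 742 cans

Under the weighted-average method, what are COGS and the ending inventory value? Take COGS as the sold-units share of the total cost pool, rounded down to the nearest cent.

Sale 1, sell 742: 742/1207 × $19,403.00 → $11,927.94
Ending inventory (cost pool remaining) = $7,475.06
Check: goods available $19,403.00 = COGS $11,927.94 + ending $7,475.06

COGS = $11,927.94; ending inventory = $7,475.06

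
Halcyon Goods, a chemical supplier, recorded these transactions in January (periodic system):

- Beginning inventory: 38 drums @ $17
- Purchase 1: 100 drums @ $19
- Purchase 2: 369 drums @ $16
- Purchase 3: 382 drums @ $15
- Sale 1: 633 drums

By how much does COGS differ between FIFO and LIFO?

$594

FIFO COGS: 38 @ $17 + 100 @ $19 + 369 @ $16 + 126 @ $15 = $10,340
LIFO COGS: 382 @ $15 + 251 @ $16 = $9,746
Difference = |$10,340 − $9,746| = $594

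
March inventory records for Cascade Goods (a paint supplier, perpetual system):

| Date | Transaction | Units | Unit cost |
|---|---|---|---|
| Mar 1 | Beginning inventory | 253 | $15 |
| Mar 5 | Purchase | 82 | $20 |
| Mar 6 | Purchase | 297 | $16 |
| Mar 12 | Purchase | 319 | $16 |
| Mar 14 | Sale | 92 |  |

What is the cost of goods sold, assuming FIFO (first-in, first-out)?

COGS = $1,380

Mar 14, 92 sold [FIFO — oldest first]: 92 @ $15 = $1,380
Ending inventory: 161 @ $15 + 82 @ $20 + 297 @ $16 + 319 @ $16 = $13,911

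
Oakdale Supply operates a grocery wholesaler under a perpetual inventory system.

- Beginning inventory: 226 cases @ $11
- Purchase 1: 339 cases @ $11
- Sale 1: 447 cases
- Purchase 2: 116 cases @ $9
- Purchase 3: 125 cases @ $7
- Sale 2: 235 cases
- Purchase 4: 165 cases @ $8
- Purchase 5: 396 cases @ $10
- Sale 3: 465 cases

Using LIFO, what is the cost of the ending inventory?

Ending inventory = $2,120

Sale 1 (447) [LIFO — newest first]: 339 @ $11 + 108 @ $11 = $4,917
Sale 2 (235) [LIFO — newest first]: 125 @ $7 + 110 @ $9 = $1,865
Sale 3 (465) [LIFO — newest first]: 396 @ $10 + 69 @ $8 = $4,512
Total COGS = $4,917 + $1,865 + $4,512 = $11,294
Ending inventory: 118 @ $11 + 6 @ $9 + 96 @ $8 = $2,120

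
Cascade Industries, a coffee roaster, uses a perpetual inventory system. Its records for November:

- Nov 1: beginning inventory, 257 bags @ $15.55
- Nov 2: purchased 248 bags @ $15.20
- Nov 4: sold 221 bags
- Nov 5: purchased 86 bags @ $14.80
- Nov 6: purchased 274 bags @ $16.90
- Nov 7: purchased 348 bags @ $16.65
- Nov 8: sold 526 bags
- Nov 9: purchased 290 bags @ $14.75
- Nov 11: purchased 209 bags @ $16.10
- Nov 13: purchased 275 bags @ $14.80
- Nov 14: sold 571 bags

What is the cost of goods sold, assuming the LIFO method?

COGS = $20,879.75

Nov 4, 221 sold [LIFO — newest first]: 221 @ $15.20 = $3,359.20
Nov 8, 526 sold [LIFO — newest first]: 348 @ $16.65 + 178 @ $16.90 = $8,802.40
Nov 14, 571 sold [LIFO — newest first]: 275 @ $14.80 + 209 @ $16.10 + 87 @ $14.75 = $8,718.15
Total COGS = $3,359.20 + $8,802.40 + $8,718.15 = $20,879.75
Ending inventory: 257 @ $15.55 + 27 @ $15.20 + 86 @ $14.80 + 96 @ $16.90 + 203 @ $14.75 = $10,296.20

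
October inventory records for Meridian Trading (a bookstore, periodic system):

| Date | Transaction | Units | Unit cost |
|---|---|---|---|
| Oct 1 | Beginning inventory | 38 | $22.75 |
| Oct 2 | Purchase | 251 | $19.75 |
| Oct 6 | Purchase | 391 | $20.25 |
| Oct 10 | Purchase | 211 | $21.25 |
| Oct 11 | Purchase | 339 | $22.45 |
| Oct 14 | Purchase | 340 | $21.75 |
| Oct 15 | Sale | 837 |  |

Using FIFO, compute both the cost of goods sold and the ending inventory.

COGS = $17,075.75; ending inventory = $16,153.05

Oct 15, 837 sold [FIFO — oldest first]: 38 @ $22.75 + 251 @ $19.75 + 391 @ $20.25 + 157 @ $21.25 = $17,075.75
Ending inventory: 54 @ $21.25 + 339 @ $22.45 + 340 @ $21.75 = $16,153.05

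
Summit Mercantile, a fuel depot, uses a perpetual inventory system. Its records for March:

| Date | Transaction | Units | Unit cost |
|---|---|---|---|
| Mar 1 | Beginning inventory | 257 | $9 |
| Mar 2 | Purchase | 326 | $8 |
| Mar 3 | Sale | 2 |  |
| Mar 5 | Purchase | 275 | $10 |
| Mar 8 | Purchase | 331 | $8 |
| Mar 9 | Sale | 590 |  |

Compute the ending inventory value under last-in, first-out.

Mar 3, 2 sold [LIFO — newest first]: 2 @ $8 = $16
Mar 9, 590 sold [LIFO — newest first]: 331 @ $8 + 259 @ $10 = $5,238
Total COGS = $16 + $5,238 = $5,254
Ending inventory: 257 @ $9 + 324 @ $8 + 16 @ $10 = $5,065
Check: goods available $10,319 = COGS $5,254 + ending $5,065

Ending inventory = $5,065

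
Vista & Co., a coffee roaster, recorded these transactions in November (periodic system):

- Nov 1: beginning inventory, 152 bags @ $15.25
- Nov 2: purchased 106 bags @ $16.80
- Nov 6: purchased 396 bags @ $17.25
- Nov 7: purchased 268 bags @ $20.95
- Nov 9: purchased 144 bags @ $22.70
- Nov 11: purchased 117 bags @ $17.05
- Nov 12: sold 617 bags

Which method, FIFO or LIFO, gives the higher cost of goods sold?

LIFO

FIFO COGS: 152 @ $15.25 + 106 @ $16.80 + 359 @ $17.25 = $10,291.55
LIFO COGS: 117 @ $17.05 + 144 @ $22.70 + 268 @ $20.95 + 88 @ $17.25 = $12,396.25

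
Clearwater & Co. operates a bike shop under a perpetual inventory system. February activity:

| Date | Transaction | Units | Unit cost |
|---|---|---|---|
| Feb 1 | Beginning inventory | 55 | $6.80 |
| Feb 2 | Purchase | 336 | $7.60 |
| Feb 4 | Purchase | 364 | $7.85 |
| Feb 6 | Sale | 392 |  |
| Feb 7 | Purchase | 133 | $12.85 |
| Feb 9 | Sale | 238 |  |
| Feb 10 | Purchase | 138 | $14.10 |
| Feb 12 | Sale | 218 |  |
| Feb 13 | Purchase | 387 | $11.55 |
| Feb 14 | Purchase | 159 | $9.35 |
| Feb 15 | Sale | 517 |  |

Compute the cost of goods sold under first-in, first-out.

Feb 6, 392 sold [FIFO — oldest first]: 55 @ $6.80 + 336 @ $7.60 + 1 @ $7.85 = $2,935.45
Feb 9, 238 sold [FIFO — oldest first]: 238 @ $7.85 = $1,868.30
Feb 12, 218 sold [FIFO — oldest first]: 125 @ $7.85 + 93 @ $12.85 = $2,176.30
Feb 15, 517 sold [FIFO — oldest first]: 40 @ $12.85 + 138 @ $14.10 + 339 @ $11.55 = $6,375.25
Total COGS = $2,935.45 + $1,868.30 + $2,176.30 + $6,375.25 = $13,355.30
Ending inventory: 48 @ $11.55 + 159 @ $9.35 = $2,041.05
Check: goods available $15,396.35 = COGS $13,355.30 + ending $2,041.05

COGS = $13,355.30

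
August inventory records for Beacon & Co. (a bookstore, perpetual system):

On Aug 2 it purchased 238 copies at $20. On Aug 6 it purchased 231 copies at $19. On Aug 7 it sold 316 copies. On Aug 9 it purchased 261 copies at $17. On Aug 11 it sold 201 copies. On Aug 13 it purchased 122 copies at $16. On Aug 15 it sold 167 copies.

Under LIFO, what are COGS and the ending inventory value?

COGS = $12,223; ending inventory = $3,315

Aug 7, 316 sold [LIFO — newest first]: 231 @ $19 + 85 @ $20 = $6,089
Aug 11, 201 sold [LIFO — newest first]: 201 @ $17 = $3,417
Aug 15, 167 sold [LIFO — newest first]: 122 @ $16 + 45 @ $17 = $2,717
Total COGS = $6,089 + $3,417 + $2,717 = $12,223
Ending inventory: 153 @ $20 + 15 @ $17 = $3,315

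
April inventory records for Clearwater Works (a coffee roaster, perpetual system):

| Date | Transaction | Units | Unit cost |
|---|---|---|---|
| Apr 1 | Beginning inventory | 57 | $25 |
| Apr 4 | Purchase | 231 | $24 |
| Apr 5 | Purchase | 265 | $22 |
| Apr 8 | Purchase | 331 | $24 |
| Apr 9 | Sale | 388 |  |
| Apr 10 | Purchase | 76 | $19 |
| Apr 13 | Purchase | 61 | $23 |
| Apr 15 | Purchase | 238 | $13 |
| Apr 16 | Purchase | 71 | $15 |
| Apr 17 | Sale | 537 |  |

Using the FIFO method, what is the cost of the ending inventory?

Ending inventory = $6,227

Apr 9, 388 sold [FIFO — oldest first]: 57 @ $25 + 231 @ $24 + 100 @ $22 = $9,169
Apr 17, 537 sold [FIFO — oldest first]: 165 @ $22 + 331 @ $24 + 41 @ $19 = $12,353
Total COGS = $9,169 + $12,353 = $21,522
Ending inventory: 35 @ $19 + 61 @ $23 + 238 @ $13 + 71 @ $15 = $6,227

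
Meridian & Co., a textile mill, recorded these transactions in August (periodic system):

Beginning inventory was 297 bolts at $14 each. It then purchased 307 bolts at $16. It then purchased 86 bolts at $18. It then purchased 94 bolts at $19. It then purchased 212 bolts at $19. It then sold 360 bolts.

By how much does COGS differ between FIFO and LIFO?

$1,620

FIFO COGS: 297 @ $14 + 63 @ $16 = $5,166
LIFO COGS: 212 @ $19 + 94 @ $19 + 54 @ $18 = $6,786
Difference = |$5,166 − $6,786| = $1,620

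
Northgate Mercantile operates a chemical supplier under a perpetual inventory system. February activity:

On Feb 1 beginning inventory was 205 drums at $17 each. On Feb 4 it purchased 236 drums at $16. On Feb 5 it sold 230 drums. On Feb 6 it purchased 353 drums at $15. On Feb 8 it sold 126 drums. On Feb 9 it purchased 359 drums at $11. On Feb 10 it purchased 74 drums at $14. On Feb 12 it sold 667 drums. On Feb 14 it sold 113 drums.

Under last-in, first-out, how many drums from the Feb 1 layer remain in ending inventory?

Feb 5, 230 sold [LIFO — newest first]: 230 @ $16 = $3,680
Feb 8, 126 sold [LIFO — newest first]: 126 @ $15 = $1,890
Feb 12, 667 sold [LIFO — newest first]: 74 @ $14 + 359 @ $11 + 227 @ $15 + 6 @ $16 + 1 @ $17 = $8,503
Feb 14, 113 sold [LIFO — newest first]: 113 @ $17 = $1,921
Total COGS = $3,680 + $1,890 + $8,503 + $1,921 = $15,994
Ending inventory: 91 @ $17 = $1,547

91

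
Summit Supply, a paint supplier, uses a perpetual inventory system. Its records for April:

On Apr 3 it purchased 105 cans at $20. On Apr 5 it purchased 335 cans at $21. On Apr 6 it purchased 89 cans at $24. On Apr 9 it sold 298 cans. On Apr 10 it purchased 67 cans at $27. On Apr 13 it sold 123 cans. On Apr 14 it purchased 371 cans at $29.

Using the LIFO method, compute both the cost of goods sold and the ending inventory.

COGS = $9,510; ending inventory = $14,329

Apr 9, 298 sold [LIFO — newest first]: 89 @ $24 + 209 @ $21 = $6,525
Apr 13, 123 sold [LIFO — newest first]: 67 @ $27 + 56 @ $21 = $2,985
Total COGS = $6,525 + $2,985 = $9,510
Ending inventory: 105 @ $20 + 70 @ $21 + 371 @ $29 = $14,329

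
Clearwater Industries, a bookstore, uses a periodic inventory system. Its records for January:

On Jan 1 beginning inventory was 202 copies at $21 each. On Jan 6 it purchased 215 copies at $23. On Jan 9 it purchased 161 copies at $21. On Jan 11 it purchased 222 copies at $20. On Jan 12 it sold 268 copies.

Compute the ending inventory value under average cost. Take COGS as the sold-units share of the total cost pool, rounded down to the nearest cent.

Jan 12, sell 268: 268/800 × $17,008.00 → $5,697.68
Ending inventory (cost pool remaining) = $11,310.32
Check: goods available $17,008.00 = COGS $5,697.68 + ending $11,310.32

Ending inventory = $11,310.32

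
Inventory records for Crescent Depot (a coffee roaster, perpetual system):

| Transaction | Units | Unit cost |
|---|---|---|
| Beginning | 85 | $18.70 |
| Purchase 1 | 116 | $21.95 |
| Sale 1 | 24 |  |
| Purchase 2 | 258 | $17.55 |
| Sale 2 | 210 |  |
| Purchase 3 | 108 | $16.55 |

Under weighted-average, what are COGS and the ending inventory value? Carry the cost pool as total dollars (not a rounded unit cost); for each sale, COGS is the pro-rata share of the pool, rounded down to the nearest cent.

After Beginning: 85 on hand, pool $1,589.50 (≈ $18.7000 each)
After Purchase 1: 201 on hand, pool $4,135.70 (≈ $20.5756 each)
Sale 1, sell 24: 24/201 × $4,135.70 → $493.81
After Purchase 2: 435 on hand, pool $8,169.79 (≈ $18.7811 each)
Sale 2, sell 210: 210/435 × $8,169.79 → $3,944.03
After Purchase 3: 333 on hand, pool $6,013.16 (≈ $18.0575 each)
Total COGS = $493.81 + $3,944.03 = $4,437.84
Ending inventory (cost pool remaining) = $6,013.16

COGS = $4,437.84; ending inventory = $6,013.16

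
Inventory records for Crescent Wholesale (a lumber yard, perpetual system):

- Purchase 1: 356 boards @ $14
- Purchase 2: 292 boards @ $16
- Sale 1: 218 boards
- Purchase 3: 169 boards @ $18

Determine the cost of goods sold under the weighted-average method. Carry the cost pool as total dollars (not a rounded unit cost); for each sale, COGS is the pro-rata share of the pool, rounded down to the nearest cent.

After Purchase 1: 356 on hand, pool $4,984.00 (≈ $14.0000 each)
After Purchase 2: 648 on hand, pool $9,656.00 (≈ $14.9012 each)
Sale 1, sell 218: 218/648 × $9,656.00 → $3,248.46
After Purchase 3: 599 on hand, pool $9,449.54 (≈ $15.7755 each)
Ending inventory (cost pool remaining) = $9,449.54
Check: goods available $12,698.00 = COGS $3,248.46 + ending $9,449.54

COGS = $3,248.46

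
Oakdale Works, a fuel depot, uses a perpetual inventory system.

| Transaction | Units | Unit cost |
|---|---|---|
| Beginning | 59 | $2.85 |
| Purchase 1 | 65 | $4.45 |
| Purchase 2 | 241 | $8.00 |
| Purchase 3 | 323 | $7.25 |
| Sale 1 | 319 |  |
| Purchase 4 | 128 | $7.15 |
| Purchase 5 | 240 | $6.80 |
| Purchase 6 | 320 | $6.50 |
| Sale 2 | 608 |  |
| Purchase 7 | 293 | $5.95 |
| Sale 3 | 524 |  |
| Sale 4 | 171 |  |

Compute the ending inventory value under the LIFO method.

Ending inventory = $133.95

Sale 1 (319) [LIFO — newest first]: 319 @ $7.25 = $2,312.75
Sale 2 (608) [LIFO — newest first]: 320 @ $6.50 + 240 @ $6.80 + 48 @ $7.15 = $4,055.20
Sale 3 (524) [LIFO — newest first]: 293 @ $5.95 + 80 @ $7.15 + 4 @ $7.25 + 147 @ $8.00 = $3,520.35
Sale 4 (171) [LIFO — newest first]: 94 @ $8.00 + 65 @ $4.45 + 12 @ $2.85 = $1,075.45
Total COGS = $2,312.75 + $4,055.20 + $3,520.35 + $1,075.45 = $10,963.75
Ending inventory: 47 @ $2.85 = $133.95
Check: goods available $11,097.70 = COGS $10,963.75 + ending $133.95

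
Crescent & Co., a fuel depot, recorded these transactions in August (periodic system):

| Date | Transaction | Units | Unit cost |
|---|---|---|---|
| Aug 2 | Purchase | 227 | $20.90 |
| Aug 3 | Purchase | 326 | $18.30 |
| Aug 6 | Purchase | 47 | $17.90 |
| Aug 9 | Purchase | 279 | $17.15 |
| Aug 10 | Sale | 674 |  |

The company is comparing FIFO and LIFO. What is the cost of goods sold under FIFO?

COGS = $12,820.50

FIFO COGS: 227 @ $20.90 + 326 @ $18.30 + 47 @ $17.90 + 74 @ $17.15 = $12,820.50
LIFO COGS: 279 @ $17.15 + 47 @ $17.90 + 326 @ $18.30 + 22 @ $20.90 = $12,051.75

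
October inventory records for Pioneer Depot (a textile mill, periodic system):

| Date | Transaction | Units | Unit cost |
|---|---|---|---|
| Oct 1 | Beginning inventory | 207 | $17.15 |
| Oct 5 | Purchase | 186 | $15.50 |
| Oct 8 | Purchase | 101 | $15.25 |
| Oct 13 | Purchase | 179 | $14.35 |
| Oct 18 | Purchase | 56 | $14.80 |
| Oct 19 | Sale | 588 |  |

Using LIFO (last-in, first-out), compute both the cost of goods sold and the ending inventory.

COGS = $8,952.60; ending inventory = $2,418.15

Oct 19, 588 sold [LIFO — newest first]: 56 @ $14.80 + 179 @ $14.35 + 101 @ $15.25 + 186 @ $15.50 + 66 @ $17.15 = $8,952.60
Ending inventory: 141 @ $17.15 = $2,418.15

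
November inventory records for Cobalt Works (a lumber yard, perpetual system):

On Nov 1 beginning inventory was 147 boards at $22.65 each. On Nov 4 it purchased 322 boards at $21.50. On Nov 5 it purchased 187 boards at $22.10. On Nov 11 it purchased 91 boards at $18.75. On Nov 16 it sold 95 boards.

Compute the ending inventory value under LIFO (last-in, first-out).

Nov 16, 95 sold [LIFO — newest first]: 91 @ $18.75 + 4 @ $22.10 = $1,794.65
Ending inventory: 147 @ $22.65 + 322 @ $21.50 + 183 @ $22.10 = $14,296.85

Ending inventory = $14,296.85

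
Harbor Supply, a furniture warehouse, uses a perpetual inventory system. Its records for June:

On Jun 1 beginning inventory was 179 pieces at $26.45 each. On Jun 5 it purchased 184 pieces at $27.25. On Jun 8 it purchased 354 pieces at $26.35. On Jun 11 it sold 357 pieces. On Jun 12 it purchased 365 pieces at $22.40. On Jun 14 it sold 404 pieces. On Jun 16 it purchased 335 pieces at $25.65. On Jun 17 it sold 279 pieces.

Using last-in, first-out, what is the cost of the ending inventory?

Ending inventory = $10,040.45

Jun 11, 357 sold [LIFO — newest first]: 354 @ $26.35 + 3 @ $27.25 = $9,409.65
Jun 14, 404 sold [LIFO — newest first]: 365 @ $22.40 + 39 @ $27.25 = $9,238.75
Jun 17, 279 sold [LIFO — newest first]: 279 @ $25.65 = $7,156.35
Total COGS = $9,409.65 + $9,238.75 + $7,156.35 = $25,804.75
Ending inventory: 179 @ $26.45 + 142 @ $27.25 + 56 @ $25.65 = $10,040.45
Check: goods available $35,845.20 = COGS $25,804.75 + ending $10,040.45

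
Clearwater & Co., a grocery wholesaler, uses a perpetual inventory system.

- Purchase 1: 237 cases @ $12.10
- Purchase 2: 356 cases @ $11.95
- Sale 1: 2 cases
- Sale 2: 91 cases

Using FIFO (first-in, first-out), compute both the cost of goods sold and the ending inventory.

COGS = $1,125.30; ending inventory = $5,996.60

Sale 1 (2) [FIFO — oldest first]: 2 @ $12.10 = $24.20
Sale 2 (91) [FIFO — oldest first]: 91 @ $12.10 = $1,101.10
Total COGS = $24.20 + $1,101.10 = $1,125.30
Ending inventory: 144 @ $12.10 + 356 @ $11.95 = $5,996.60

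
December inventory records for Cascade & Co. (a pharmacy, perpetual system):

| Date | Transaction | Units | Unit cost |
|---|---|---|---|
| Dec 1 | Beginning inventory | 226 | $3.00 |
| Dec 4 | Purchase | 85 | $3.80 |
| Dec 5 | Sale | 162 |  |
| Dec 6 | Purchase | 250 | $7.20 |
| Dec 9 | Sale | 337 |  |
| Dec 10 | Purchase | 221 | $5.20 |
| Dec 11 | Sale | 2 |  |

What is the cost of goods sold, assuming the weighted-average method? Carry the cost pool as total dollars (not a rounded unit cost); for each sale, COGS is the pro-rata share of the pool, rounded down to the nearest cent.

After Dec 1: 226 on hand, pool $678.00 (≈ $3.0000 each)
After Dec 4: 311 on hand, pool $1,001.00 (≈ $3.2186 each)
Dec 5, sell 162: 162/311 × $1,001.00 → $521.42
After Dec 6: 399 on hand, pool $2,279.58 (≈ $5.7132 each)
Dec 9, sell 337: 337/399 × $2,279.58 → $1,925.35
After Dec 10: 283 on hand, pool $1,503.43 (≈ $5.3125 each)
Dec 11, sell 2: 2/283 × $1,503.43 → $10.62
Total COGS = $521.42 + $1,925.35 + $10.62 = $2,457.39
Ending inventory (cost pool remaining) = $1,492.81
Check: goods available $3,950.20 = COGS $2,457.39 + ending $1,492.81

COGS = $2,457.39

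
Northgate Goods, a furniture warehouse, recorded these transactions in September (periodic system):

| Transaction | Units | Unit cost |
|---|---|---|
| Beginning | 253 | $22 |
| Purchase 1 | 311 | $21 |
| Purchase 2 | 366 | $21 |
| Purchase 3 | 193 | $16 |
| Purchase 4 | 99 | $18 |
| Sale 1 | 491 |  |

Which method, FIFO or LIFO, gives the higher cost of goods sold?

FIFO

FIFO COGS: 253 @ $22 + 238 @ $21 = $10,564
LIFO COGS: 99 @ $18 + 193 @ $16 + 199 @ $21 = $9,049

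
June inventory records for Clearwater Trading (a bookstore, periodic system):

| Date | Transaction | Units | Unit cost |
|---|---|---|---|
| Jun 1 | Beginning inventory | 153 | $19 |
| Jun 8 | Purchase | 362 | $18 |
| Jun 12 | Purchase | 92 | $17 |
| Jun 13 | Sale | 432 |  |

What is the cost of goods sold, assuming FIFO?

COGS = $7,929

Jun 13, 432 sold [FIFO — oldest first]: 153 @ $19 + 279 @ $18 = $7,929
Ending inventory: 83 @ $18 + 92 @ $17 = $3,058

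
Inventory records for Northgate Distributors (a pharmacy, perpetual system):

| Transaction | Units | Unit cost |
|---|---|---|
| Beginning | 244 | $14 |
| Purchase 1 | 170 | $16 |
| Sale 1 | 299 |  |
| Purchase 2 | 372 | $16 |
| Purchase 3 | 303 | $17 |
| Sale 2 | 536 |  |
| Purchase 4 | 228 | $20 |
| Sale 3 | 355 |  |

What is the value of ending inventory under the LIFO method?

Ending inventory = $1,802

Sale 1 (299) [LIFO — newest first]: 170 @ $16 + 129 @ $14 = $4,526
Sale 2 (536) [LIFO — newest first]: 303 @ $17 + 233 @ $16 = $8,879
Sale 3 (355) [LIFO — newest first]: 228 @ $20 + 127 @ $16 = $6,592
Total COGS = $4,526 + $8,879 + $6,592 = $19,997
Ending inventory: 115 @ $14 + 12 @ $16 = $1,802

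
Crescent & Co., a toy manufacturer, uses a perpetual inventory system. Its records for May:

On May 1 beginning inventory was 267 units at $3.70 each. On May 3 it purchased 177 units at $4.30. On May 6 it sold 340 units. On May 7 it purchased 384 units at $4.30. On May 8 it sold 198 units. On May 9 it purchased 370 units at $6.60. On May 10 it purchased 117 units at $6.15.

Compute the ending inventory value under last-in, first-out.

Ending inventory = $4,346.15

May 6, 340 sold [LIFO — newest first]: 177 @ $4.30 + 163 @ $3.70 = $1,364.20
May 8, 198 sold [LIFO — newest first]: 198 @ $4.30 = $851.40
Total COGS = $1,364.20 + $851.40 = $2,215.60
Ending inventory: 104 @ $3.70 + 186 @ $4.30 + 370 @ $6.60 + 117 @ $6.15 = $4,346.15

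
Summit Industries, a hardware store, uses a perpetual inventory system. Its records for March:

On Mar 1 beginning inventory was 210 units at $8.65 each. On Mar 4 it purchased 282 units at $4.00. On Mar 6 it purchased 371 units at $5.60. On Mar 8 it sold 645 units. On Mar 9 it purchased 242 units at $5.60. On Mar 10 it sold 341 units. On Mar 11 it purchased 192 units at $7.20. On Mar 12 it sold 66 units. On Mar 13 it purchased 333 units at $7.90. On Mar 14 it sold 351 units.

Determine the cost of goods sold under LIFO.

COGS = $8,583.45

Mar 8, 645 sold [LIFO — newest first]: 371 @ $5.60 + 274 @ $4.00 = $3,173.60
Mar 10, 341 sold [LIFO — newest first]: 242 @ $5.60 + 8 @ $4.00 + 91 @ $8.65 = $2,174.35
Mar 12, 66 sold [LIFO — newest first]: 66 @ $7.20 = $475.20
Mar 14, 351 sold [LIFO — newest first]: 333 @ $7.90 + 18 @ $7.20 = $2,760.30
Total COGS = $3,173.60 + $2,174.35 + $475.20 + $2,760.30 = $8,583.45
Ending inventory: 119 @ $8.65 + 108 @ $7.20 = $1,806.95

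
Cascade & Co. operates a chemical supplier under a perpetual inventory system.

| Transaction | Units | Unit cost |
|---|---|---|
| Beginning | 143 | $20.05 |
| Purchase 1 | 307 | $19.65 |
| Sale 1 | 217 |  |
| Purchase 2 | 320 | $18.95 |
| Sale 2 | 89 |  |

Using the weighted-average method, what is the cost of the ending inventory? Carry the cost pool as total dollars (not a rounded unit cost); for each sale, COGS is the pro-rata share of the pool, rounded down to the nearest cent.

Ending inventory = $8,954.51

After Beginning: 143 on hand, pool $2,867.15 (≈ $20.0500 each)
After Purchase 1: 450 on hand, pool $8,899.70 (≈ $19.7771 each)
Sale 1, sell 217: 217/450 × $8,899.70 → $4,291.63
After Purchase 2: 553 on hand, pool $10,672.07 (≈ $19.2985 each)
Sale 2, sell 89: 89/553 × $10,672.07 → $1,717.56
Total COGS = $4,291.63 + $1,717.56 = $6,009.19
Ending inventory (cost pool remaining) = $8,954.51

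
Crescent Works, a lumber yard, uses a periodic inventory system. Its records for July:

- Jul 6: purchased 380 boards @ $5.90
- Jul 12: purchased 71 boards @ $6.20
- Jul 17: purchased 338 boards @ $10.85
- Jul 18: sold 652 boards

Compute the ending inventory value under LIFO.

Ending inventory = $808.30

Jul 18, 652 sold [LIFO — newest first]: 338 @ $10.85 + 71 @ $6.20 + 243 @ $5.90 = $5,541.20
Ending inventory: 137 @ $5.90 = $808.30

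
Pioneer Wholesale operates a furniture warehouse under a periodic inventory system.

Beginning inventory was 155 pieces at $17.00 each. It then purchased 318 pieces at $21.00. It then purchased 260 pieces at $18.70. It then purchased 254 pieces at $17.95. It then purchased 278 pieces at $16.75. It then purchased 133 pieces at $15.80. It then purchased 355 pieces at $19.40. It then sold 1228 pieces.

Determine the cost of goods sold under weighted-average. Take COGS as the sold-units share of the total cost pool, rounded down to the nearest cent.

COGS = $22,682.06

Sale 1, sell 1228: 1228/1753 × $32,379.20 → $22,682.06
Ending inventory (cost pool remaining) = $9,697.14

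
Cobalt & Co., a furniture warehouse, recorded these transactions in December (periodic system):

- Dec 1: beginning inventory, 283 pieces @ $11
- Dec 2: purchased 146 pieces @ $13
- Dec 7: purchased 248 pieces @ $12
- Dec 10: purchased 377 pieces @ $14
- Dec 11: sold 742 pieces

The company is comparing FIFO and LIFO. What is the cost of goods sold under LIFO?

FIFO COGS: 283 @ $11 + 146 @ $13 + 248 @ $12 + 65 @ $14 = $8,897
LIFO COGS: 377 @ $14 + 248 @ $12 + 117 @ $13 = $9,775

COGS = $9,775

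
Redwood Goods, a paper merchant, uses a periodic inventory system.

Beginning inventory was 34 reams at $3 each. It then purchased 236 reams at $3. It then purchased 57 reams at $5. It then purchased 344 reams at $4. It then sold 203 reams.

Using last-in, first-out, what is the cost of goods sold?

COGS = $812

Sale 1 (203) [LIFO — newest first]: 203 @ $4 = $812
Ending inventory: 34 @ $3 + 236 @ $3 + 57 @ $5 + 141 @ $4 = $1,659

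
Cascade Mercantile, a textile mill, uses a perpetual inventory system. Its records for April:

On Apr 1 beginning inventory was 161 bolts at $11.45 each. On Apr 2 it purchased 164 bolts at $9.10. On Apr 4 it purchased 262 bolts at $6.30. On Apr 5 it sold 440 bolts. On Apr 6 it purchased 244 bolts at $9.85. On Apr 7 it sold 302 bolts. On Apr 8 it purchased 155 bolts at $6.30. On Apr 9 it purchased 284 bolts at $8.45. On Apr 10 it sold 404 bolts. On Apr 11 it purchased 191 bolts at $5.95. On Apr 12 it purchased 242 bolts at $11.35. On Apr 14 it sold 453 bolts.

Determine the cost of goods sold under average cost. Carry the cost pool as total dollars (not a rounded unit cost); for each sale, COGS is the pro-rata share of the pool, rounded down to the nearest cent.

COGS = $13,739.75

After Apr 1: 161 on hand, pool $1,843.45 (≈ $11.4500 each)
After Apr 2: 325 on hand, pool $3,335.85 (≈ $10.2642 each)
After Apr 4: 587 on hand, pool $4,986.45 (≈ $8.4948 each)
Apr 5, sell 440: 440/587 × $4,986.45 → $3,737.71
After Apr 6: 391 on hand, pool $3,652.14 (≈ $9.3405 each)
Apr 7, sell 302: 302/391 × $3,652.14 → $2,820.83
After Apr 8: 244 on hand, pool $1,807.81 (≈ $7.4091 each)
After Apr 9: 528 on hand, pool $4,207.61 (≈ $7.9690 each)
Apr 10, sell 404: 404/528 × $4,207.61 → $3,219.45
After Apr 11: 315 on hand, pool $2,124.61 (≈ $6.7448 each)
After Apr 12: 557 on hand, pool $4,871.31 (≈ $8.7456 each)
Apr 14, sell 453: 453/557 × $4,871.31 → $3,961.76
Total COGS = $3,737.71 + $2,820.83 + $3,219.45 + $3,961.76 = $13,739.75
Ending inventory (cost pool remaining) = $909.55
Check: goods available $14,649.30 = COGS $13,739.75 + ending $909.55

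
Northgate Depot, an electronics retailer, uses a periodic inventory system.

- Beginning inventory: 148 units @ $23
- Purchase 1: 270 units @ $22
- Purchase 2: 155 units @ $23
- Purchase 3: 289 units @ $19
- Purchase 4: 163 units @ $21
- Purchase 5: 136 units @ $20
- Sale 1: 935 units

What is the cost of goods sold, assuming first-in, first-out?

Sale 1 (935) [FIFO — oldest first]: 148 @ $23 + 270 @ $22 + 155 @ $23 + 289 @ $19 + 73 @ $21 = $19,933
Ending inventory: 90 @ $21 + 136 @ $20 = $4,610

COGS = $19,933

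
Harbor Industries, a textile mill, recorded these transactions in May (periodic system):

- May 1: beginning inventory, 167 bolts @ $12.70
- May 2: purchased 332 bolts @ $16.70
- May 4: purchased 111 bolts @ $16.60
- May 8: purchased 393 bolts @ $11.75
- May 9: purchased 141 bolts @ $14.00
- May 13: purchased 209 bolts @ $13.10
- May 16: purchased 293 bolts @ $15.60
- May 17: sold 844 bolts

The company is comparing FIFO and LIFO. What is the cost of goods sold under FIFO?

COGS = $12,257.40

FIFO COGS: 167 @ $12.70 + 332 @ $16.70 + 111 @ $16.60 + 234 @ $11.75 = $12,257.40
LIFO COGS: 293 @ $15.60 + 209 @ $13.10 + 141 @ $14.00 + 201 @ $11.75 = $11,644.45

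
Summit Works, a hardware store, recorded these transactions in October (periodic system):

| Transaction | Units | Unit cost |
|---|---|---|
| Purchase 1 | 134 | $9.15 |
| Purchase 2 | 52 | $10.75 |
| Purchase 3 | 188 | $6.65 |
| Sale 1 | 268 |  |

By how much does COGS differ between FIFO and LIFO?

FIFO COGS: 134 @ $9.15 + 52 @ $10.75 + 82 @ $6.65 = $2,330.40
LIFO COGS: 188 @ $6.65 + 52 @ $10.75 + 28 @ $9.15 = $2,065.40
Difference = |$2,330.40 − $2,065.40| = $265.00

$265.00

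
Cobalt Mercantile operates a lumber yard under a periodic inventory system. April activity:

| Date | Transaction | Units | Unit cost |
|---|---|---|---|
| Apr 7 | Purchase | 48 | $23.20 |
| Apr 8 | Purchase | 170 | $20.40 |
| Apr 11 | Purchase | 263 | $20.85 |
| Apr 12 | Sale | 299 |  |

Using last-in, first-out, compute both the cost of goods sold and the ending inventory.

COGS = $6,217.95; ending inventory = $3,847.20

Apr 12, 299 sold [LIFO — newest first]: 263 @ $20.85 + 36 @ $20.40 = $6,217.95
Ending inventory: 48 @ $23.20 + 134 @ $20.40 = $3,847.20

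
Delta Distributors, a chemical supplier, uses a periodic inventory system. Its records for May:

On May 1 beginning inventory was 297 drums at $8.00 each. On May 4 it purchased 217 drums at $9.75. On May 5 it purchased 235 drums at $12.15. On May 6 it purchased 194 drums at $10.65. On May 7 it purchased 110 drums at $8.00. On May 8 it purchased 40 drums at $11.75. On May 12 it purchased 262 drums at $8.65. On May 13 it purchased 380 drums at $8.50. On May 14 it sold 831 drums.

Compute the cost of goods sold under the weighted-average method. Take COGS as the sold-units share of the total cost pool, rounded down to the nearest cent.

COGS = $7,787.64

May 14, sell 831: 831/1735 × $16,259.40 → $7,787.64
Ending inventory (cost pool remaining) = $8,471.76
Check: goods available $16,259.40 = COGS $7,787.64 + ending $8,471.76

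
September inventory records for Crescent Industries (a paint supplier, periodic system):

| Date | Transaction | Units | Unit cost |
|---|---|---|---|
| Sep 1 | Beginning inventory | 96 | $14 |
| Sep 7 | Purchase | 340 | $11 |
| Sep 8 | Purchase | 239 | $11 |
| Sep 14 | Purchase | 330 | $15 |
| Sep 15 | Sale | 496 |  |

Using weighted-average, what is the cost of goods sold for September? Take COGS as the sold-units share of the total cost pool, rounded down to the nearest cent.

COGS = $6,249.60

Sep 15, sell 496: 496/1005 × $12,663.00 → $6,249.60
Ending inventory (cost pool remaining) = $6,413.40
Check: goods available $12,663.00 = COGS $6,249.60 + ending $6,413.40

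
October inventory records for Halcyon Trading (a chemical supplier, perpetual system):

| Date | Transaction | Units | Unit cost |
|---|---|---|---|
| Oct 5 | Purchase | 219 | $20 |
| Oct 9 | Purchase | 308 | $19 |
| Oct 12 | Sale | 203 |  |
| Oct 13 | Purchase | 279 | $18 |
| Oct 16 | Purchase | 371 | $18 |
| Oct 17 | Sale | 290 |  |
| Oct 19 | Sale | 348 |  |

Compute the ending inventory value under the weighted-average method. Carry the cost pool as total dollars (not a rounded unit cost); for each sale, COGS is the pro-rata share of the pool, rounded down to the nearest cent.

Ending inventory = $6,206.23

After Oct 5: 219 on hand, pool $4,380.00 (≈ $20.0000 each)
After Oct 9: 527 on hand, pool $10,232.00 (≈ $19.4156 each)
Oct 12, sell 203: 203/527 × $10,232.00 → $3,941.35
After Oct 13: 603 on hand, pool $11,312.65 (≈ $18.7606 each)
After Oct 16: 974 on hand, pool $17,990.65 (≈ $18.4709 each)
Oct 17, sell 290: 290/974 × $17,990.65 → $5,356.55
Oct 19, sell 348: 348/684 × $12,634.10 → $6,427.87
Total COGS = $3,941.35 + $5,356.55 + $6,427.87 = $15,725.77
Ending inventory (cost pool remaining) = $6,206.23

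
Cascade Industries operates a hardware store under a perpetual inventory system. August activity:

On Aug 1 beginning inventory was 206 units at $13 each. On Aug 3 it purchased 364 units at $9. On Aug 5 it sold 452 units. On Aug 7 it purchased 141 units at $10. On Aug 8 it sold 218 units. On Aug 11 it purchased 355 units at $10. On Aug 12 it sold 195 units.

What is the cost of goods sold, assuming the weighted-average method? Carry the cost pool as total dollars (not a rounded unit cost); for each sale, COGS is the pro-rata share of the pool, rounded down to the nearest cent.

COGS = $8,899.77

After Aug 1: 206 on hand, pool $2,678.00 (≈ $13.0000 each)
After Aug 3: 570 on hand, pool $5,954.00 (≈ $10.4456 each)
Aug 5, sell 452: 452/570 × $5,954.00 → $4,721.41
After Aug 7: 259 on hand, pool $2,642.59 (≈ $10.2031 each)
Aug 8, sell 218: 218/259 × $2,642.59 → $2,224.26
After Aug 11: 396 on hand, pool $3,968.33 (≈ $10.0210 each)
Aug 12, sell 195: 195/396 × $3,968.33 → $1,954.10
Total COGS = $4,721.41 + $2,224.26 + $1,954.10 = $8,899.77
Ending inventory (cost pool remaining) = $2,014.23
Check: goods available $10,914.00 = COGS $8,899.77 + ending $2,014.23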